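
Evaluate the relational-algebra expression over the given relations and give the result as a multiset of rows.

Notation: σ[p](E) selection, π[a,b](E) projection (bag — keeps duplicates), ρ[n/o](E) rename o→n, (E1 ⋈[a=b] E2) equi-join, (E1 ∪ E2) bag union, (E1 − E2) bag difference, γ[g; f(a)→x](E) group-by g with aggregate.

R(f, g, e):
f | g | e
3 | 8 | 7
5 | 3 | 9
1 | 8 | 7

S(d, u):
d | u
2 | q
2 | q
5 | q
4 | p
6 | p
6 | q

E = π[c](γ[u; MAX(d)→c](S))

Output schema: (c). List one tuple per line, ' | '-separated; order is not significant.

Per-node cardinality:
  S → 6
  γ[u; MAX(d)→c](S) → 2
  π[c](γ[u; MAX(d)→c](S)) → 2

== RESULT ==
c
6
6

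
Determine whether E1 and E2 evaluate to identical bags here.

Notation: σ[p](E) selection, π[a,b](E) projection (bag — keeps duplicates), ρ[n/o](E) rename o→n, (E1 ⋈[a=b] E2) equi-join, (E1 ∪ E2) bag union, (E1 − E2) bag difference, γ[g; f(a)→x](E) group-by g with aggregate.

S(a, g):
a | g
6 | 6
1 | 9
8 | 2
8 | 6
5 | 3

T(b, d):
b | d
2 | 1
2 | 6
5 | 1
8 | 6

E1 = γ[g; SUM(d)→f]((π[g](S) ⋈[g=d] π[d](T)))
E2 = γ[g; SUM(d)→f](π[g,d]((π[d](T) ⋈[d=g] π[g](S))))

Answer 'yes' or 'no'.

E1 stepwise |·|:
  S → 5
  π[g](S) → 5
  T → 4
  π[d](T) → 4
  (π[g](S) ⋈[g=d] π[d](T)) → 4
  γ[g; SUM(d)→f]((π[g](S) ⋈[g=d] π[d](T))) → 1
E2 stepwise |·|:
  T → 4
  π[d](T) → 4
  S → 5
  π[g](S) → 5
  (π[d](T) ⋈[d=g] π[g](S)) → 4
  π[g,d]((π[d](T) ⋈[d=g] π[g](S))) → 4
  γ[g; SUM(d)→f](π[g,d]((π[d](T) ⋈[d=g] π[g](S)))) → 1

E1 and E2 produce the same multiset:
g | f
6 | 24

yes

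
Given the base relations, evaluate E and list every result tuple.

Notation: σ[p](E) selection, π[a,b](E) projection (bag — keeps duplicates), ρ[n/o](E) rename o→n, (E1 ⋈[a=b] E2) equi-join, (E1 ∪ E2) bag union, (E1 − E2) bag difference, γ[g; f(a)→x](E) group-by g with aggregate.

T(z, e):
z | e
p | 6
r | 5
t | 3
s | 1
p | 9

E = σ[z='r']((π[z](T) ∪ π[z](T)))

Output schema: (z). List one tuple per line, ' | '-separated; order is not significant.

Stepwise |·|:
  T → 5
  π[z](T) → 5
  T → 5
  π[z](T) → 5
  (π[z](T) ∪ π[z](T)) → 10
  σ[z='r']((π[z](T) ∪ π[z](T))) → 2

== RESULT ==
z
r
r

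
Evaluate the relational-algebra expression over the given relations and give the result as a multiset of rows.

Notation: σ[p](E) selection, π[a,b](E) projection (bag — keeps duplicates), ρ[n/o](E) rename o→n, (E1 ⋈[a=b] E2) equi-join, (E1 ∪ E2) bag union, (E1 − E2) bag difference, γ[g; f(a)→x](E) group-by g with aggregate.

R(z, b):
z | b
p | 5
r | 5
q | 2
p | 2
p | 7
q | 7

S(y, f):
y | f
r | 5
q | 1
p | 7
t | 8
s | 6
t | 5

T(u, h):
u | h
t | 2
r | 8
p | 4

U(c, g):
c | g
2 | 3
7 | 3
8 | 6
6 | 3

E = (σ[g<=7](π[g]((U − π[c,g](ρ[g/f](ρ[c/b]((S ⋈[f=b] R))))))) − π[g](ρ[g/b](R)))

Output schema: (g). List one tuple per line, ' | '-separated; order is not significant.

Stepwise |·|:
  U → 4
  S → 6
  R → 6
  (S ⋈[f=b] R) → 6
  ρ[c/b]((S ⋈[f=b] R)) → 6
  ρ[g/f](ρ[c/b]((S ⋈[f=b] R))) → 6
  π[c,g](ρ[g/f](ρ[c/b]((S ⋈[f=b] R)))) → 6
  (U − π[c,g](ρ[g/f](ρ[c/b]((S ⋈[f=b] R))))) → 4
  π[g]((U − π[c,g](ρ[g/f](ρ[c/b]((S ⋈[f=b] R)))))) → 4
  σ[g<=7](π[g]((U − π[c,g](ρ[g/f](ρ[c/b]((S ⋈[f=b] R))))))) → 4
  R → 6
  ρ[g/b](R) → 6
  π[g](ρ[g/b](R)) → 6
  (σ[g<=7](π[g]((U − π[c,g](ρ[g/f](ρ[c/b]((S ⋈[f=b] R))))))) − π[g](ρ[g/b](R))) → 4

== RESULT ==
g
3
3
3
6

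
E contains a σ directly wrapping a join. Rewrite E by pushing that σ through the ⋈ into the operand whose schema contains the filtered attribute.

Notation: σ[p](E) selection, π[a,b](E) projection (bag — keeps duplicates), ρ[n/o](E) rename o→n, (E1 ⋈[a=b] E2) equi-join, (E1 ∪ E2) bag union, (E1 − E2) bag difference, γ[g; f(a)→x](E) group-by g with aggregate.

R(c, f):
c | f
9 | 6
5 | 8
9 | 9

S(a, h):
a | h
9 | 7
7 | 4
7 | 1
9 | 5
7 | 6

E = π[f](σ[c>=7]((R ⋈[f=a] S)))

σ filters on c, owned by the left side.
E' = π[f]((σ[c>=7](R) ⋈[f=a] S))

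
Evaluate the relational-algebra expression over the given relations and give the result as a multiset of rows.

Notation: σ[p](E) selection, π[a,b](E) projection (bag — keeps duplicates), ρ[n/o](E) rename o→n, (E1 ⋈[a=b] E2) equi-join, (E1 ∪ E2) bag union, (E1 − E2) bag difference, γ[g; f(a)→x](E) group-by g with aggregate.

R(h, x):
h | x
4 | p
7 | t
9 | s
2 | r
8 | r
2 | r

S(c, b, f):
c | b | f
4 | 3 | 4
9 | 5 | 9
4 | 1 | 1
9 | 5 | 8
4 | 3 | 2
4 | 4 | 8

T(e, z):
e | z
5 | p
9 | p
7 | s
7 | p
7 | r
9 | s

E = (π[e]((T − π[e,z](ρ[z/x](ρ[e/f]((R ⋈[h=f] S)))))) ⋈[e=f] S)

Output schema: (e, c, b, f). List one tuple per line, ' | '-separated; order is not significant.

Subexpression sizes:
  T → 6
  R → 6
  S → 6
  (R ⋈[h=f] S) → 6
  ρ[e/f]((R ⋈[h=f] S)) → 6
  ρ[z/x](ρ[e/f]((R ⋈[h=f] S))) → 6
  π[e,z](ρ[z/x](ρ[e/f]((R ⋈[h=f] S)))) → 6
  (T − π[e,z](ρ[z/x](ρ[e/f]((R ⋈[h=f] S))))) → 5
  π[e]((T − π[e,z](ρ[z/x](ρ[e/f]((R ⋈[h=f] S)))))) → 5
  S → 6
  (π[e]((T − π[e,z](ρ[z/x](ρ[e/f]((R ⋈[h=f] S)))))) ⋈[e=f] S) → 1

== RESULT ==
e | c | b | f
9 | 9 | 5 | 9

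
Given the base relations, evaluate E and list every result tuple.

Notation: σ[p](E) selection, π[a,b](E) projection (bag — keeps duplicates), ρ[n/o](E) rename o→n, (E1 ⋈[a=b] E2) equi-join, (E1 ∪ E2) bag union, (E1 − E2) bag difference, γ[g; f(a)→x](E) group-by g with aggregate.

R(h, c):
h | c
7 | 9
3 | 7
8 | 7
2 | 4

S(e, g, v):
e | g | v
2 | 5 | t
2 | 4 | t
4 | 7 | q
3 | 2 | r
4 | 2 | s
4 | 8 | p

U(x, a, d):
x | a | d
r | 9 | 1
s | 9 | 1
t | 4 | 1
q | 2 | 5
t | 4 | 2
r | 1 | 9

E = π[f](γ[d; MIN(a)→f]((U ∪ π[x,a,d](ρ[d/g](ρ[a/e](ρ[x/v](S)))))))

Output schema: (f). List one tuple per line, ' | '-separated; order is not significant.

Subexpression sizes:
  U → 6
  S → 6
  ρ[x/v](S) → 6
  ρ[a/e](ρ[x/v](S)) → 6
  ρ[d/g](ρ[a/e](ρ[x/v](S))) → 6
  π[x,a,d](ρ[d/g](ρ[a/e](ρ[x/v](S)))) → 6
  (U ∪ π[x,a,d](ρ[d/g](ρ[a/e](ρ[x/v](S))))) → 12
  γ[d; MIN(a)→f]((U ∪ π[x,a,d](ρ[d/g](ρ[a/e](ρ[x/v](S)))))) → 7
  π[f](γ[d; MIN(a)→f]((U ∪ π[x,a,d](ρ[d/g](ρ[a/e](ρ[x/v](S))))))) → 7

== RESULT ==
f
1
2
2
3
4
4
4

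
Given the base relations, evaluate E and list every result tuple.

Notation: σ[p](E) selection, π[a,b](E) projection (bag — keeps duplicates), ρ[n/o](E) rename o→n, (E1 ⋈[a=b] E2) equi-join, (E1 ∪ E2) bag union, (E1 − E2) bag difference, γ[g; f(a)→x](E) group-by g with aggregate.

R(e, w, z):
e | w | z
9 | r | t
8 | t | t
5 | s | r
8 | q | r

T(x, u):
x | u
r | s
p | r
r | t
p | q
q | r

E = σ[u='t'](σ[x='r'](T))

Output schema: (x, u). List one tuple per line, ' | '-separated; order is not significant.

Row counts bottom-up:
  T → 5
  σ[x='r'](T) → 2
  σ[u='t'](σ[x='r'](T)) → 1

== RESULT ==
x | u
r | t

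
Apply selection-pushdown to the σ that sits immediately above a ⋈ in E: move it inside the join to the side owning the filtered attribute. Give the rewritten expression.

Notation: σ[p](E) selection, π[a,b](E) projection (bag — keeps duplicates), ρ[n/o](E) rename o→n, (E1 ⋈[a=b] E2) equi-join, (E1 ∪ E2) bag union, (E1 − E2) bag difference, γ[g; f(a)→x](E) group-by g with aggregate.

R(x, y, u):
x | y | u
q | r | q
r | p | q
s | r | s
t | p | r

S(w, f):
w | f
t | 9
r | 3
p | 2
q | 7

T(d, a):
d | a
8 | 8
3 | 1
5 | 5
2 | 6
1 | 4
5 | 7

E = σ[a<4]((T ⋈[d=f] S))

σ filters on a, owned by the left side.
E' = (σ[a<4](T) ⋈[d=f] S)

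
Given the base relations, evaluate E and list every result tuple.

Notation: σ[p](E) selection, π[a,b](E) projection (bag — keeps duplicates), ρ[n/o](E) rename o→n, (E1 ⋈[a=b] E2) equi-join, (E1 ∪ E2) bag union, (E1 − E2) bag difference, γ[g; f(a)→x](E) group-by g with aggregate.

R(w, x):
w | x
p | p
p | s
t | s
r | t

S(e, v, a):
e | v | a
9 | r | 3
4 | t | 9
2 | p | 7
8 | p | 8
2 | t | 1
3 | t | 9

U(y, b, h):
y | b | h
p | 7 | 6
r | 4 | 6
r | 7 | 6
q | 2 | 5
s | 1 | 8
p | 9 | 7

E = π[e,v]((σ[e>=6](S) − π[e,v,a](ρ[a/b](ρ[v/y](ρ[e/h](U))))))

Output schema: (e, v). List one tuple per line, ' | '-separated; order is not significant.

Row counts bottom-up:
  S → 6
  σ[e>=6](S) → 2
  U → 6
  ρ[e/h](U) → 6
  ρ[v/y](ρ[e/h](U)) → 6
  ρ[a/b](ρ[v/y](ρ[e/h](U))) → 6
  π[e,v,a](ρ[a/b](ρ[v/y](ρ[e/h](U)))) → 6
  (σ[e>=6](S) − π[e,v,a](ρ[a/b](ρ[v/y](ρ[e/h](U))))) → 2
  π[e,v]((σ[e>=6](S) − π[e,v,a](ρ[a/b](ρ[v/y](ρ[e/h](U)))))) → 2

== RESULT ==
e | v
8 | p
9 | r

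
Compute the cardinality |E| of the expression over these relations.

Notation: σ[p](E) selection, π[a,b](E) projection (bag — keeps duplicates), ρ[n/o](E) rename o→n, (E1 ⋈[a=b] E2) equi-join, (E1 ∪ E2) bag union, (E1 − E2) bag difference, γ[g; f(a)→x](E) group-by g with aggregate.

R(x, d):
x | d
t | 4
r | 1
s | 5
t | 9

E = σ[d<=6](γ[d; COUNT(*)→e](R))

Row counts bottom-up:
  R → 4
  γ[d; COUNT(*)→e](R) → 4
  σ[d<=6](γ[d; COUNT(*)→e](R)) → 3

|E| = 3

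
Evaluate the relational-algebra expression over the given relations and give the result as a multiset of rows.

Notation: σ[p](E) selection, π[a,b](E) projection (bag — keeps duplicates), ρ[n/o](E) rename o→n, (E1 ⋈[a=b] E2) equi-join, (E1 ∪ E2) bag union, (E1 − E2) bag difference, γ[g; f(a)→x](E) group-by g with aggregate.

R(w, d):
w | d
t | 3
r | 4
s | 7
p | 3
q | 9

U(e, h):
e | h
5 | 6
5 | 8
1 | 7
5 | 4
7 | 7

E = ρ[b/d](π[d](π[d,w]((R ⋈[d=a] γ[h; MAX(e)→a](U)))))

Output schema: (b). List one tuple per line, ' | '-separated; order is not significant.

Row counts bottom-up:
  R → 5
  U → 5
  γ[h; MAX(e)→a](U) → 4
  (R ⋈[d=a] γ[h; MAX(e)→a](U)) → 1
  π[d,w]((R ⋈[d=a] γ[h; MAX(e)→a](U))) → 1
  π[d](π[d,w]((R ⋈[d=a] γ[h; MAX(e)→a](U)))) → 1
  ρ[b/d](π[d](π[d,w]((R ⋈[d=a] γ[h; MAX(e)→a](U))))) → 1

== RESULT ==
b
7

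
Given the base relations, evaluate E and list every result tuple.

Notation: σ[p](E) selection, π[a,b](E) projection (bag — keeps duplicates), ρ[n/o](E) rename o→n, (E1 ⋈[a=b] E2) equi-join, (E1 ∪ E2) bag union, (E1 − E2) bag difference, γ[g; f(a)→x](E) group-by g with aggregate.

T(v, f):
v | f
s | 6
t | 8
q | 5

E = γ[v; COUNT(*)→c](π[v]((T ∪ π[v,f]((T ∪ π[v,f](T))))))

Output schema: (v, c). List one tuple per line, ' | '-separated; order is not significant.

Subexpression sizes:
  T → 3
  T → 3
  T → 3
  π[v,f](T) → 3
  (T ∪ π[v,f](T)) → 6
  π[v,f]((T ∪ π[v,f](T))) → 6
  (T ∪ π[v,f]((T ∪ π[v,f](T)))) → 9
  π[v]((T ∪ π[v,f]((T ∪ π[v,f](T))))) → 9
  γ[v; COUNT(*)→c](π[v]((T ∪ π[v,f]((T ∪ π[v,f](T)))))) → 3

== RESULT ==
v | c
q | 3
s | 3
t | 3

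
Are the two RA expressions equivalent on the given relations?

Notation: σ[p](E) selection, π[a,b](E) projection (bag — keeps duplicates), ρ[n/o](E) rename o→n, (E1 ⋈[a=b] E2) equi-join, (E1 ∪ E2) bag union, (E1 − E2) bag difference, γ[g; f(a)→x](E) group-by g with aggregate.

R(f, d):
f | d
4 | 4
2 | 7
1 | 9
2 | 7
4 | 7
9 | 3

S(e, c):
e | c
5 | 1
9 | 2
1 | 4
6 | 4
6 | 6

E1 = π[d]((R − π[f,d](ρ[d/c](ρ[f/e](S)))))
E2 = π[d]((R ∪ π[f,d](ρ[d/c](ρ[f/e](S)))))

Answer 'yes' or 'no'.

E1 stepwise |·|:
  R → 6
  S → 5
  ρ[f/e](S) → 5
  ρ[d/c](ρ[f/e](S)) → 5
  π[f,d](ρ[d/c](ρ[f/e](S))) → 5
  (R − π[f,d](ρ[d/c](ρ[f/e](S)))) → 6
  π[d]((R − π[f,d](ρ[d/c](ρ[f/e](S))))) → 6
E2 stepwise |·|:
  R → 6
  S → 5
  ρ[f/e](S) → 5
  ρ[d/c](ρ[f/e](S)) → 5
  π[f,d](ρ[d/c](ρ[f/e](S))) → 5
  (R ∪ π[f,d](ρ[d/c](ρ[f/e](S)))) → 11
  π[d]((R ∪ π[f,d](ρ[d/c](ρ[f/e](S))))) → 11

E1 result:
d
3
4
7
7
7
9
E2 result:
d
1
2
3
4
4
4
6
7
7
7
9
Witness: (6,) appears 0× in E1 but 1× in E2.

no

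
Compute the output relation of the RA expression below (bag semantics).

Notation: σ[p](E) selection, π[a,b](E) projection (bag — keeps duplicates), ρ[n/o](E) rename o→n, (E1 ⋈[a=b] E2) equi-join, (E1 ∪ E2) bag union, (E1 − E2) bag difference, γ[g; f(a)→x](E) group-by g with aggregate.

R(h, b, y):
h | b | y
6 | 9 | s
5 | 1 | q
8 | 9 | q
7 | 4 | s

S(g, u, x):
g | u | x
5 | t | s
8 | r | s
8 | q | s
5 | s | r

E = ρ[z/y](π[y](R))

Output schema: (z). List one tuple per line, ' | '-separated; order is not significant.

Per-node cardinality:
  R → 4
  π[y](R) → 4
  ρ[z/y](π[y](R)) → 4

== RESULT ==
z
q
q
s
s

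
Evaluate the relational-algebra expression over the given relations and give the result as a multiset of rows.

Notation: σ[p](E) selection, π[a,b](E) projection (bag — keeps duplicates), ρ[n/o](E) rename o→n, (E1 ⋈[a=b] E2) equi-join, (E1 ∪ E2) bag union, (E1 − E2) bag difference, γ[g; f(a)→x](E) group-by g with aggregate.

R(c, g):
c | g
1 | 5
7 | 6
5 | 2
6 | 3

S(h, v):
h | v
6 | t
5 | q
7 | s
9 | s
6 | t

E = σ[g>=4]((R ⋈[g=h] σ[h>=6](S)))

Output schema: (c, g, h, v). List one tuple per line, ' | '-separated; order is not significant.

Stepwise |·|:
  R → 4
  S → 5
  σ[h>=6](S) → 4
  (R ⋈[g=h] σ[h>=6](S)) → 2
  σ[g>=4]((R ⋈[g=h] σ[h>=6](S))) → 2

== RESULT ==
c | g | h | v
7 | 6 | 6 | t
7 | 6 | 6 | t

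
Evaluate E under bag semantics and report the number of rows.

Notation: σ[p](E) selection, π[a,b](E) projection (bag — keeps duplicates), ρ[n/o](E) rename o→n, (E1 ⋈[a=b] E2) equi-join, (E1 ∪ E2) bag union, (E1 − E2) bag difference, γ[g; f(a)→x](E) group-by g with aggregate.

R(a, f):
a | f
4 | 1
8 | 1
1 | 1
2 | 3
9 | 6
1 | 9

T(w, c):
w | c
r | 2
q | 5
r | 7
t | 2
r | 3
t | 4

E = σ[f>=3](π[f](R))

Stepwise |·|:
  R → 6
  π[f](R) → 6
  σ[f>=3](π[f](R)) → 3

|E| = 3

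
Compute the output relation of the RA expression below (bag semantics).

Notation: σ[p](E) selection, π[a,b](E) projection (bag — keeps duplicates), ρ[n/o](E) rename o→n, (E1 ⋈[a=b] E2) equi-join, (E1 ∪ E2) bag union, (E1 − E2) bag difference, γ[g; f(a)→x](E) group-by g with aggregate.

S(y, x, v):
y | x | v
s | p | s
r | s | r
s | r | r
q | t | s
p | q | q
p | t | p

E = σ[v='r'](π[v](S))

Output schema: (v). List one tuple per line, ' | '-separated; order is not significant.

Row counts bottom-up:
  S → 6
  π[v](S) → 6
  σ[v='r'](π[v](S)) → 2

== RESULT ==
v
r
r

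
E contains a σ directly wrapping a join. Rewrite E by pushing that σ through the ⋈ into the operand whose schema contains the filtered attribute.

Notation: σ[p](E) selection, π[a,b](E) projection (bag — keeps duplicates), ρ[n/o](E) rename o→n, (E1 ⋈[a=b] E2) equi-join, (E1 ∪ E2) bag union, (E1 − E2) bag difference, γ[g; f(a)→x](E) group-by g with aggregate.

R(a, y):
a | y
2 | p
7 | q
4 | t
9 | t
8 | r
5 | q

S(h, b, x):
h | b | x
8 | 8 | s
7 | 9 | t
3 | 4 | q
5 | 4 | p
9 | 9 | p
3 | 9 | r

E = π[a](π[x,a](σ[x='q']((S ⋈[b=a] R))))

σ filters on x, owned by the left side.
E' = π[a](π[x,a]((σ[x='q'](S) ⋈[b=a] R)))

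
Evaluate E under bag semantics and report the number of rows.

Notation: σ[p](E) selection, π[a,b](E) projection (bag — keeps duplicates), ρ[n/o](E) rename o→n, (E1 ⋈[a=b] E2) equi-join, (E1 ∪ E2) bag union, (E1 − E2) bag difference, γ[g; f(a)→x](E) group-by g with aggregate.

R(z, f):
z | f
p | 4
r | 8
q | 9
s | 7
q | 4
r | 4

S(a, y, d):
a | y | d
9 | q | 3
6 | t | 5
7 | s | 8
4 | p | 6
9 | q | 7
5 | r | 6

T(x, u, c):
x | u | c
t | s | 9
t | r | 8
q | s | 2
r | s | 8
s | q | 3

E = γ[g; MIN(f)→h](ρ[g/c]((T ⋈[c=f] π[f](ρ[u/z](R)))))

Per-node cardinality:
  T → 5
  R → 6
  ρ[u/z](R) → 6
  π[f](ρ[u/z](R)) → 6
  (T ⋈[c=f] π[f](ρ[u/z](R))) → 3
  ρ[g/c]((T ⋈[c=f] π[f](ρ[u/z](R)))) → 3
  γ[g; MIN(f)→h](ρ[g/c]((T ⋈[c=f] π[f](ρ[u/z](R))))) → 2

|E| = 2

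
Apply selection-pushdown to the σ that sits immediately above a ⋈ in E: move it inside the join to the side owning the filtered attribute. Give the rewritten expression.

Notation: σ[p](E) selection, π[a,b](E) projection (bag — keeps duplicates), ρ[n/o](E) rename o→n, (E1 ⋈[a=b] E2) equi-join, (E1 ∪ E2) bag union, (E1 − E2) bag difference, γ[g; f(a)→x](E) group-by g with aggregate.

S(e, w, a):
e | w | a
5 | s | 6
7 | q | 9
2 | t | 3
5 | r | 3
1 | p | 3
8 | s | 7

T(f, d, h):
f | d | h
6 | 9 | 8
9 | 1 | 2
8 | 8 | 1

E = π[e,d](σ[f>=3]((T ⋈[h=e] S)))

σ filters on f, owned by the left side.
E' = π[e,d]((σ[f>=3](T) ⋈[h=e] S))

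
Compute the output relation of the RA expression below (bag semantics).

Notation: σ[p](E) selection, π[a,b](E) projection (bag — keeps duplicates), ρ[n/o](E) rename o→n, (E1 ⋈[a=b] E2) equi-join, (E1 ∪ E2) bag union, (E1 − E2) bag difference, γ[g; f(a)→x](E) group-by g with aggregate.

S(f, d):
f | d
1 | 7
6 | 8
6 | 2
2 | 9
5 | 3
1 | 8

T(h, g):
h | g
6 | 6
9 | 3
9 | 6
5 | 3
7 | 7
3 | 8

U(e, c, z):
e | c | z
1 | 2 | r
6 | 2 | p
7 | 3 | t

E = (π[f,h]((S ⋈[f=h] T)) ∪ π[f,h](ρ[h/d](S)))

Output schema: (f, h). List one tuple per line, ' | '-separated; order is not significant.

Row counts bottom-up:
  S → 6
  T → 6
  (S ⋈[f=h] T) → 3
  π[f,h]((S ⋈[f=h] T)) → 3
  S → 6
  ρ[h/d](S) → 6
  π[f,h](ρ[h/d](S)) → 6
  (π[f,h]((S ⋈[f=h] T)) ∪ π[f,h](ρ[h/d](S))) → 9

== RESULT ==
f | h
1 | 7
1 | 8
2 | 9
5 | 3
5 | 5
6 | 2
6 | 6
6 | 6
6 | 8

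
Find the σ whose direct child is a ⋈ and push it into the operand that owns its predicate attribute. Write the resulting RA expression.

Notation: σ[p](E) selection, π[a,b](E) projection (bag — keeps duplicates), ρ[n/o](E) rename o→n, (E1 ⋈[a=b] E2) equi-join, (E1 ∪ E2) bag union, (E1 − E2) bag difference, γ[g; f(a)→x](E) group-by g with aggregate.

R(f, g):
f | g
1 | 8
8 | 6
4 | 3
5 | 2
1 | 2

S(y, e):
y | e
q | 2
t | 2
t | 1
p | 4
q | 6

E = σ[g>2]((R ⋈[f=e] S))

σ filters on g, owned by the left side.
E' = (σ[g>2](R) ⋈[f=e] S)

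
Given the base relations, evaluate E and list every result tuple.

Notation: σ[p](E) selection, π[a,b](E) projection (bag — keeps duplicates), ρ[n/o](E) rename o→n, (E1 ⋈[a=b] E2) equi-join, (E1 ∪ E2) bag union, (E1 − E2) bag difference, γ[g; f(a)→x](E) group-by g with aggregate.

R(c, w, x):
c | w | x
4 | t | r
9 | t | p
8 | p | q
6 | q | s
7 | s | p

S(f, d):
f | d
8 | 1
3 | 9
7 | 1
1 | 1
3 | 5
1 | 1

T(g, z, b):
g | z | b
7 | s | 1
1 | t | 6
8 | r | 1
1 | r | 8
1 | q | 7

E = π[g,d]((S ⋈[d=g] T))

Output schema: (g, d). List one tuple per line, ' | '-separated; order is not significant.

Stepwise |·|:
  S → 6
  T → 5
  (S ⋈[d=g] T) → 12
  π[g,d]((S ⋈[d=g] T)) → 12

== RESULT ==
g | d
1 | 1
1 | 1
1 | 1
1 | 1
1 | 1
1 | 1
1 | 1
1 | 1
1 | 1
1 | 1
1 | 1
1 | 1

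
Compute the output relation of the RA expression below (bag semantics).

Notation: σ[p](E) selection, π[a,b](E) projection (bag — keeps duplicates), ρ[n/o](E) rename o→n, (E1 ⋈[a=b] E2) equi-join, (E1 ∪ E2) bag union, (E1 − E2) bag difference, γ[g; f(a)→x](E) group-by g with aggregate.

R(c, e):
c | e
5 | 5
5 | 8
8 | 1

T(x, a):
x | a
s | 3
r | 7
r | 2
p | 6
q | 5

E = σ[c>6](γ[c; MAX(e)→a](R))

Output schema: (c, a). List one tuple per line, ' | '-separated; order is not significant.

Stepwise |·|:
  R → 3
  γ[c; MAX(e)→a](R) → 2
  σ[c>6](γ[c; MAX(e)→a](R)) → 1

== RESULT ==
c | a
8 | 1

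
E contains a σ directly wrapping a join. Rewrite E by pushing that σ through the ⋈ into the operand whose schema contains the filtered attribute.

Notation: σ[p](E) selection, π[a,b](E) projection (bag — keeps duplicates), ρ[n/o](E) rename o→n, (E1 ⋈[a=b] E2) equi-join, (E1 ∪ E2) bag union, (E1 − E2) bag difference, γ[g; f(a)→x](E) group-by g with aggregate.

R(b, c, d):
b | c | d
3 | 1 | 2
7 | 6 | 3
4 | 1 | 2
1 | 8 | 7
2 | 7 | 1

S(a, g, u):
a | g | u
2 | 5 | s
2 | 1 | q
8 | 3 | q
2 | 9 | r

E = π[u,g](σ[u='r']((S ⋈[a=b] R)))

σ filters on u, owned by the left side.
E' = π[u,g]((σ[u='r'](S) ⋈[a=b] R))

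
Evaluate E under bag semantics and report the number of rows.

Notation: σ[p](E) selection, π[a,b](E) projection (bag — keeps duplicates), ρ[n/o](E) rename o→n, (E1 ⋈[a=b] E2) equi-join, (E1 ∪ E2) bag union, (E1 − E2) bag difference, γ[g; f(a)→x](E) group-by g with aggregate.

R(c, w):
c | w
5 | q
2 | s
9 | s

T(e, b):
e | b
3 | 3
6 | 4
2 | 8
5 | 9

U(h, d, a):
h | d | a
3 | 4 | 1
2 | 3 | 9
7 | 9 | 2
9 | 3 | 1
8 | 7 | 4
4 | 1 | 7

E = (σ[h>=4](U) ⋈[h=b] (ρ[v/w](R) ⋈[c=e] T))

Row counts bottom-up:
  U → 6
  σ[h>=4](U) → 4
  R → 3
  ρ[v/w](R) → 3
  T → 4
  (ρ[v/w](R) ⋈[c=e] T) → 2
  (σ[h>=4](U) ⋈[h=b] (ρ[v/w](R) ⋈[c=e] T)) → 2

|E| = 2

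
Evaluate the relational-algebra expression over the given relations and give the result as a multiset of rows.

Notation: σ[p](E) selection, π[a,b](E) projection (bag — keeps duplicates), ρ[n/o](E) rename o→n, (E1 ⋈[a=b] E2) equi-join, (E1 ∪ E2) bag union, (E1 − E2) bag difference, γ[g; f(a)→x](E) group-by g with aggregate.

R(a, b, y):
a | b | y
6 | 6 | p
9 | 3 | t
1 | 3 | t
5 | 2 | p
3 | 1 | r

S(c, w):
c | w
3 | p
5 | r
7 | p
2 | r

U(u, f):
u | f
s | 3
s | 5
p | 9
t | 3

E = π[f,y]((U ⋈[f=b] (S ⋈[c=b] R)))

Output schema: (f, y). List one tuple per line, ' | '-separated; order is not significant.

Subexpression sizes:
  U → 4
  S → 4
  R → 5
  (S ⋈[c=b] R) → 3
  (U ⋈[f=b] (S ⋈[c=b] R)) → 4
  π[f,y]((U ⋈[f=b] (S ⋈[c=b] R))) → 4

== RESULT ==
f | y
3 | t
3 | t
3 | t
3 | t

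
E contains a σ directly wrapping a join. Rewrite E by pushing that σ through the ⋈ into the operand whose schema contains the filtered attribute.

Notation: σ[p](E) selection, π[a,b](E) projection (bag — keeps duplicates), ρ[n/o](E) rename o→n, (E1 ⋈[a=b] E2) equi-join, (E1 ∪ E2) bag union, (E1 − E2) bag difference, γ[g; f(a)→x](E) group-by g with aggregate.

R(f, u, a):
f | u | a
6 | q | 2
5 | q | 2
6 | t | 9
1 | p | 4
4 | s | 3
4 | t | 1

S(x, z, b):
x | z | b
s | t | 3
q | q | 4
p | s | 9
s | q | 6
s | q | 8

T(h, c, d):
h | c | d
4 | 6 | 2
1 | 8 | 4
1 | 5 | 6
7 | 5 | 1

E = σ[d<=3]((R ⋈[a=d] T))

σ filters on d, owned by the right side.
E' = (R ⋈[a=d] σ[d<=3](T))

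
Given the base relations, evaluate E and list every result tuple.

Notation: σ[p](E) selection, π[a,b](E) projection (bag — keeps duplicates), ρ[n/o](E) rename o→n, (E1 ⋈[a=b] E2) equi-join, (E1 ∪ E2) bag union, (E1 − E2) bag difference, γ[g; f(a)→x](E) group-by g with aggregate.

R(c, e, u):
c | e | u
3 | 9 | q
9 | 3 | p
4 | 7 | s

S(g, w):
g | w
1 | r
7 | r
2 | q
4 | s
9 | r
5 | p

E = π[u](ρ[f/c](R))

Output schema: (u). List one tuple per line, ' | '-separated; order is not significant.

Per-node cardinality:
  R → 3
  ρ[f/c](R) → 3
  π[u](ρ[f/c](R)) → 3

== RESULT ==
u
p
q
s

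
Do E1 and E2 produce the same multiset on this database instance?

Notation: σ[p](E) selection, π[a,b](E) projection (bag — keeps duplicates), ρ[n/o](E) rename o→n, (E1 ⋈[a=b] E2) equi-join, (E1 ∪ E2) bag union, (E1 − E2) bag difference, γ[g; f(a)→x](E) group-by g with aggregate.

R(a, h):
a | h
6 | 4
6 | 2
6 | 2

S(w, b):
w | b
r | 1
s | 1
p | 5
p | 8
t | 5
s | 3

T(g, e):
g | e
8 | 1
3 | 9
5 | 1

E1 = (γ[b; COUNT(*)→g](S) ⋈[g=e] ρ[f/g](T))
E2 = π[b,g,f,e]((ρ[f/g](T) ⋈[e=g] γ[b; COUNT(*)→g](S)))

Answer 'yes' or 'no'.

E1 per-node cardinality:
  S → 6
  γ[b; COUNT(*)→g](S) → 4
  T → 3
  ρ[f/g](T) → 3
  (γ[b; COUNT(*)→g](S) ⋈[g=e] ρ[f/g](T)) → 4
E2 per-node cardinality:
  T → 3
  ρ[f/g](T) → 3
  S → 6
  γ[b; COUNT(*)→g](S) → 4
  (ρ[f/g](T) ⋈[e=g] γ[b; COUNT(*)→g](S)) → 4
  π[b,g,f,e]((ρ[f/g](T) ⋈[e=g] γ[b; COUNT(*)→g](S))) → 4

E1 and E2 produce the same multiset:
b | g | f | e
3 | 1 | 5 | 1
3 | 1 | 8 | 1
8 | 1 | 5 | 1
8 | 1 | 8 | 1

yes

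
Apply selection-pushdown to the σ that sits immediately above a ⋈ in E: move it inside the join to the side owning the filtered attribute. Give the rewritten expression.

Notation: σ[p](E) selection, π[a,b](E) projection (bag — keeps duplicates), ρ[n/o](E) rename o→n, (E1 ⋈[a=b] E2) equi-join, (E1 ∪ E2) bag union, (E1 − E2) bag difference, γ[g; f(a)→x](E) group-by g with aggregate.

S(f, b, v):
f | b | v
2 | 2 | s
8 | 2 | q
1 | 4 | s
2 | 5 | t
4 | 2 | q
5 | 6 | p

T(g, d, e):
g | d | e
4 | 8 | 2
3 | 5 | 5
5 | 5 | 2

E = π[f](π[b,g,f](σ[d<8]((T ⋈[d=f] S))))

σ filters on d, owned by the left side.
E' = π[f](π[b,g,f]((σ[d<8](T) ⋈[d=f] S)))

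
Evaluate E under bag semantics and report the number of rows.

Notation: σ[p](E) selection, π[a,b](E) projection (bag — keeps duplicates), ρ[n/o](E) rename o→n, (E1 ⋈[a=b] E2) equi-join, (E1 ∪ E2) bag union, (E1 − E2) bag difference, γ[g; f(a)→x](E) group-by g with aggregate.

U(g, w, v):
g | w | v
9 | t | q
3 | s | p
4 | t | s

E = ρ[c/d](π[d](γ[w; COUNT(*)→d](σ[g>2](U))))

Row counts bottom-up:
  U → 3
  σ[g>2](U) → 3
  γ[w; COUNT(*)→d](σ[g>2](U)) → 2
  π[d](γ[w; COUNT(*)→d](σ[g>2](U))) → 2
  ρ[c/d](π[d](γ[w; COUNT(*)→d](σ[g>2](U)))) → 2

|E| = 2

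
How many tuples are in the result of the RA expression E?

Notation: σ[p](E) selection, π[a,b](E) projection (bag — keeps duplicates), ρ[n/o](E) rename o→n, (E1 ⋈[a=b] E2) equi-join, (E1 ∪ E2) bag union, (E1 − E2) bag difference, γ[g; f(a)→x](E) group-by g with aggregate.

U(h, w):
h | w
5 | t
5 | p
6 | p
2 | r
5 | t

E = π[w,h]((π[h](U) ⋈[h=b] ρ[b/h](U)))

Subexpression sizes:
  U → 5
  π[h](U) → 5
  U → 5
  ρ[b/h](U) → 5
  (π[h](U) ⋈[h=b] ρ[b/h](U)) → 11
  π[w,h]((π[h](U) ⋈[h=b] ρ[b/h](U))) → 11

|E| = 11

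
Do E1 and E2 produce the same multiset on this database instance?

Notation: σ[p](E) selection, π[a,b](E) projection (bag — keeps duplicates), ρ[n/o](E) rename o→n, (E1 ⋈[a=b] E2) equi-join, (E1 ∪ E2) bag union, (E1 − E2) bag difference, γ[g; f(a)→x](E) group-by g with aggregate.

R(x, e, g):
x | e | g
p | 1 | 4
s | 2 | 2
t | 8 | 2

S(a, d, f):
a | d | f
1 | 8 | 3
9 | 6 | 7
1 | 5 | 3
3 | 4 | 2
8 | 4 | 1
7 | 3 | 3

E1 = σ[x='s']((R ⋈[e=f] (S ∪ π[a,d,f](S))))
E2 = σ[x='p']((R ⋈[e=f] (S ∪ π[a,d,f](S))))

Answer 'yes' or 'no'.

E1 subexpression sizes:
  R → 3
  S → 6
  S → 6
  π[a,d,f](S) → 6
  (S ∪ π[a,d,f](S)) → 12
  (R ⋈[e=f] (S ∪ π[a,d,f](S))) → 4
  σ[x='s']((R ⋈[e=f] (S ∪ π[a,d,f](S)))) → 2
E2 subexpression sizes:
  R → 3
  S → 6
  S → 6
  π[a,d,f](S) → 6
  (S ∪ π[a,d,f](S)) → 12
  (R ⋈[e=f] (S ∪ π[a,d,f](S))) → 4
  σ[x='p']((R ⋈[e=f] (S ∪ π[a,d,f](S)))) → 2

E1 result:
x | e | g | a | d | f
s | 2 | 2 | 3 | 4 | 2
s | 2 | 2 | 3 | 4 | 2
E2 result:
x | e | g | a | d | f
p | 1 | 4 | 8 | 4 | 1
p | 1 | 4 | 8 | 4 | 1
Witness: ('p', 1, 4, 8, 4, 1) appears 0× in E1 but 2× in E2.

no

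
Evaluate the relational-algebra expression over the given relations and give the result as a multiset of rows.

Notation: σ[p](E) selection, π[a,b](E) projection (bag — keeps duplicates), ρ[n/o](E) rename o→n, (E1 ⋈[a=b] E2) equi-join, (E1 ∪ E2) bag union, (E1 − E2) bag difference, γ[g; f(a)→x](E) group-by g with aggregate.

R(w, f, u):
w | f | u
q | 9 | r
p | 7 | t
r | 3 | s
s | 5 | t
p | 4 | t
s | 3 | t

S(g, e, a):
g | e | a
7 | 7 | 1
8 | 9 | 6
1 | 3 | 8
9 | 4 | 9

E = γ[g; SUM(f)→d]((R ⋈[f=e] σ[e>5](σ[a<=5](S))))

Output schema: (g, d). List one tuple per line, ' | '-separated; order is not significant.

Row counts bottom-up:
  R → 6
  S → 4
  σ[a<=5](S) → 1
  σ[e>5](σ[a<=5](S)) → 1
  (R ⋈[f=e] σ[e>5](σ[a<=5](S))) → 1
  γ[g; SUM(f)→d]((R ⋈[f=e] σ[e>5](σ[a<=5](S)))) → 1

== RESULT ==
g | d
7 | 7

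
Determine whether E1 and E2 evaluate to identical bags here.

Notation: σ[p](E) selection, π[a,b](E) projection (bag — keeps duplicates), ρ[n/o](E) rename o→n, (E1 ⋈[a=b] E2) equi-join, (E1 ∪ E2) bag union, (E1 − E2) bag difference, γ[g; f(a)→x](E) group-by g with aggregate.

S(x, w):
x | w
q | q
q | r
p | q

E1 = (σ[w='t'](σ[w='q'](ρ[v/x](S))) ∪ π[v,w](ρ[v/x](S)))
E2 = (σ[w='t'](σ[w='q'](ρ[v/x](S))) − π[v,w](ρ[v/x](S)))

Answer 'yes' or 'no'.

E1 row counts bottom-up:
  S → 3
  ρ[v/x](S) → 3
  σ[w='q'](ρ[v/x](S)) → 2
  σ[w='t'](σ[w='q'](ρ[v/x](S))) → 0
  S → 3
  ρ[v/x](S) → 3
  π[v,w](ρ[v/x](S)) → 3
  (σ[w='t'](σ[w='q'](ρ[v/x](S))) ∪ π[v,w](ρ[v/x](S))) → 3
E2 row counts bottom-up:
  S → 3
  ρ[v/x](S) → 3
  σ[w='q'](ρ[v/x](S)) → 2
  σ[w='t'](σ[w='q'](ρ[v/x](S))) → 0
  S → 3
  ρ[v/x](S) → 3
  π[v,w](ρ[v/x](S)) → 3
  (σ[w='t'](σ[w='q'](ρ[v/x](S))) − π[v,w](ρ[v/x](S))) → 0

E1 result:
v | w
p | q
q | q
q | r
E2 result:
v | w
(0 rows)
Witness: ('q', 'r') appears 1× in E1 but 0× in E2.

no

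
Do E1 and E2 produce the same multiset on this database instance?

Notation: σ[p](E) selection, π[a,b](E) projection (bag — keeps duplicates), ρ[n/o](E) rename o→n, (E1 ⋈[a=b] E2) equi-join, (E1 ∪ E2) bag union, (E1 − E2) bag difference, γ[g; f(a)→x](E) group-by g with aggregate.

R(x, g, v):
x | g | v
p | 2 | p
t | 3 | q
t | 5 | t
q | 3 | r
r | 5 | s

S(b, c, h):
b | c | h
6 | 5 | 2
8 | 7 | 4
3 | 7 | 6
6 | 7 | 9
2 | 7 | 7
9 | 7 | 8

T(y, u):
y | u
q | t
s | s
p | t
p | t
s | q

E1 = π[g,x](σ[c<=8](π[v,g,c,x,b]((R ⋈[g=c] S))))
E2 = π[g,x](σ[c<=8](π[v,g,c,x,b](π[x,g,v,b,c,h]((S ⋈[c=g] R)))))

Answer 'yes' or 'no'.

E1 subexpression sizes:
  R → 5
  S → 6
  (R ⋈[g=c] S) → 2
  π[v,g,c,x,b]((R ⋈[g=c] S)) → 2
  σ[c<=8](π[v,g,c,x,b]((R ⋈[g=c] S))) → 2
  π[g,x](σ[c<=8](π[v,g,c,x,b]((R ⋈[g=c] S)))) → 2
E2 subexpression sizes:
  S → 6
  R → 5
  (S ⋈[c=g] R) → 2
  π[x,g,v,b,c,h]((S ⋈[c=g] R)) → 2
  π[v,g,c,x,b](π[x,g,v,b,c,h]((S ⋈[c=g] R))) → 2
  σ[c<=8](π[v,g,c,x,b](π[x,g,v,b,c,h]((S ⋈[c=g] R)))) → 2
  π[g,x](σ[c<=8](π[v,g,c,x,b](π[x,g,v,b,c,h]((S ⋈[c=g] R))))) → 2

E1 and E2 produce the same multiset:
g | x
5 | r
5 | t

yes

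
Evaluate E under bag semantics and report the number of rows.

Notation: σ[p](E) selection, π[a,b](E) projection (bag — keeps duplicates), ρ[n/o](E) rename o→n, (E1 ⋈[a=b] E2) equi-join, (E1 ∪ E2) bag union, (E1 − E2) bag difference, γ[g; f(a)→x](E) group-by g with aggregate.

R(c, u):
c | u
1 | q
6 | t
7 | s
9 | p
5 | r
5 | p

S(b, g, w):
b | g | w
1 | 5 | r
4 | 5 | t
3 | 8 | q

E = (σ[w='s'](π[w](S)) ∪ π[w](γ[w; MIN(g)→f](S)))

Stepwise |·|:
  S → 3
  π[w](S) → 3
  σ[w='s'](π[w](S)) → 0
  S → 3
  γ[w; MIN(g)→f](S) → 3
  π[w](γ[w; MIN(g)→f](S)) → 3
  (σ[w='s'](π[w](S)) ∪ π[w](γ[w; MIN(g)→f](S))) → 3

|E| = 3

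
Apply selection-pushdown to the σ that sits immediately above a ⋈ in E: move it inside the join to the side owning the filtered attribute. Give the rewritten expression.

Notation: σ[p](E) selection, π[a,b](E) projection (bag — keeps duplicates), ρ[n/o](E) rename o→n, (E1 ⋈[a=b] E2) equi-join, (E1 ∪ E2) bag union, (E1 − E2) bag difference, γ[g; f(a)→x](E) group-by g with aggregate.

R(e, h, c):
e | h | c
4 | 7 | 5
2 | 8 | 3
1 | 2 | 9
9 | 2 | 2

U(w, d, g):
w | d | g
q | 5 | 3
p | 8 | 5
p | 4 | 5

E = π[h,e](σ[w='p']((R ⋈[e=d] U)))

σ filters on w, owned by the right side.
E' = π[h,e]((R ⋈[e=d] σ[w='p'](U)))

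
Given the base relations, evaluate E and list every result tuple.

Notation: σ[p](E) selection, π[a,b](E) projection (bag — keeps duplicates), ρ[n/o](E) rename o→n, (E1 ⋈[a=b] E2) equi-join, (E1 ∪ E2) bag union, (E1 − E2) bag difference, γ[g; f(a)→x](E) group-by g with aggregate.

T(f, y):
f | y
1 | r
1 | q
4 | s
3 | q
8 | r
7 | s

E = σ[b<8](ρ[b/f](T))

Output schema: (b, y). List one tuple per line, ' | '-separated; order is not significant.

Subexpression sizes:
  T → 6
  ρ[b/f](T) → 6
  σ[b<8](ρ[b/f](T)) → 5

== RESULT ==
b | y
1 | q
1 | r
3 | q
4 | s
7 | s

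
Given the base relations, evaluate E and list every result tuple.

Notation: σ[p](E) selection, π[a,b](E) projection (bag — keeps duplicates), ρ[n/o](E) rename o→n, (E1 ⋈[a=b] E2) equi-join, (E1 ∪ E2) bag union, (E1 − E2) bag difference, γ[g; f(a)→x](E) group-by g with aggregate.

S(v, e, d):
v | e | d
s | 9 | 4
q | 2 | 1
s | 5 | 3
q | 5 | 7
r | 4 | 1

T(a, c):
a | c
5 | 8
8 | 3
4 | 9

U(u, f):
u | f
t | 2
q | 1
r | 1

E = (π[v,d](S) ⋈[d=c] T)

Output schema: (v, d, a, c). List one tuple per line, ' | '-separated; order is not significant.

Subexpression sizes:
  S → 5
  π[v,d](S) → 5
  T → 3
  (π[v,d](S) ⋈[d=c] T) → 1

== RESULT ==
v | d | a | c
s | 3 | 8 | 3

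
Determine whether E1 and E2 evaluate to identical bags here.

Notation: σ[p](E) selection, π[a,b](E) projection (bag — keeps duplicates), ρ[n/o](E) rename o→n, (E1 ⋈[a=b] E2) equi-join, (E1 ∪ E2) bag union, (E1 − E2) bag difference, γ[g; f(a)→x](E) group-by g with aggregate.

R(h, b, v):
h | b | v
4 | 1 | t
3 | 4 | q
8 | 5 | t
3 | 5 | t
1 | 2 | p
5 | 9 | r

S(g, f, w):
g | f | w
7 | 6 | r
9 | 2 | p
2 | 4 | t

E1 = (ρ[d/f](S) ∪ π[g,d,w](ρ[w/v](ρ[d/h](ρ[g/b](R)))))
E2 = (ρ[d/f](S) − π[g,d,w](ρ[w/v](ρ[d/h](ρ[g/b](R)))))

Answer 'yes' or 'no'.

E1 stepwise |·|:
  S → 3
  ρ[d/f](S) → 3
  R → 6
  ρ[g/b](R) → 6
  ρ[d/h](ρ[g/b](R)) → 6
  ρ[w/v](ρ[d/h](ρ[g/b](R))) → 6
  π[g,d,w](ρ[w/v](ρ[d/h](ρ[g/b](R)))) → 6
  (ρ[d/f](S) ∪ π[g,d,w](ρ[w/v](ρ[d/h](ρ[g/b](R))))) → 9
E2 stepwise |·|:
  S → 3
  ρ[d/f](S) → 3
  R → 6
  ρ[g/b](R) → 6
  ρ[d/h](ρ[g/b](R)) → 6
  ρ[w/v](ρ[d/h](ρ[g/b](R))) → 6
  π[g,d,w](ρ[w/v](ρ[d/h](ρ[g/b](R)))) → 6
  (ρ[d/f](S) − π[g,d,w](ρ[w/v](ρ[d/h](ρ[g/b](R))))) → 3

E1 result:
g | d | w
1 | 4 | t
2 | 1 | p
2 | 4 | t
4 | 3 | q
5 | 3 | t
5 | 8 | t
7 | 6 | r
9 | 2 | p
9 | 5 | r
E2 result:
g | d | w
2 | 4 | t
7 | 6 | r
9 | 2 | p
Witness: (5, 3, 't') appears 1× in E1 but 0× in E2.

no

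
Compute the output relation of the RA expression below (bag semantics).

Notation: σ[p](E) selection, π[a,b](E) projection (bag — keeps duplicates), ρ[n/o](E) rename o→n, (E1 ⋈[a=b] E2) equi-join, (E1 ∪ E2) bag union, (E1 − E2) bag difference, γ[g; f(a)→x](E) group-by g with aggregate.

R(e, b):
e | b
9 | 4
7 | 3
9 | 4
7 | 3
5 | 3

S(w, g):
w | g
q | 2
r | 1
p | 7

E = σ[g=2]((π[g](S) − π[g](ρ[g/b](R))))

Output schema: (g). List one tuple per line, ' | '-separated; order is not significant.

Stepwise |·|:
  S → 3
  π[g](S) → 3
  R → 5
  ρ[g/b](R) → 5
  π[g](ρ[g/b](R)) → 5
  (π[g](S) − π[g](ρ[g/b](R))) → 3
  σ[g=2]((π[g](S) − π[g](ρ[g/b](R)))) → 1

== RESULT ==
g
2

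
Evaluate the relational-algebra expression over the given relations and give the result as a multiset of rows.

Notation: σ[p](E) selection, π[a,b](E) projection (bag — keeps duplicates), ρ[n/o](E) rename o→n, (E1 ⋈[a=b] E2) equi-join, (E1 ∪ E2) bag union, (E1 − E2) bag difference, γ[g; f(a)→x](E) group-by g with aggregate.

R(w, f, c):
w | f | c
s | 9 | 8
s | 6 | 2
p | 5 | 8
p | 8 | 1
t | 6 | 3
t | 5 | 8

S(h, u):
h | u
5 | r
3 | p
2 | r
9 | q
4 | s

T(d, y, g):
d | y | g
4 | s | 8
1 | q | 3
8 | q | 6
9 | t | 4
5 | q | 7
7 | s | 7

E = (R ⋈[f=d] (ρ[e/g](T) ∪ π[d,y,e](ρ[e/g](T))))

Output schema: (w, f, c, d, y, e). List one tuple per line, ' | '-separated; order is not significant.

Stepwise |·|:
  R → 6
  T → 6
  ρ[e/g](T) → 6
  T → 6
  ρ[e/g](T) → 6
  π[d,y,e](ρ[e/g](T)) → 6
  (ρ[e/g](T) ∪ π[d,y,e](ρ[e/g](T))) → 12
  (R ⋈[f=d] (ρ[e/g](T) ∪ π[d,y,e](ρ[e/g](T)))) → 8

== RESULT ==
w | f | c | d | y | e
p | 5 | 8 | 5 | q | 7
p | 5 | 8 | 5 | q | 7
p | 8 | 1 | 8 | q | 6
p | 8 | 1 | 8 | q | 6
s | 9 | 8 | 9 | t | 4
s | 9 | 8 | 9 | t | 4
t | 5 | 8 | 5 | q | 7
t | 5 | 8 | 5 | q | 7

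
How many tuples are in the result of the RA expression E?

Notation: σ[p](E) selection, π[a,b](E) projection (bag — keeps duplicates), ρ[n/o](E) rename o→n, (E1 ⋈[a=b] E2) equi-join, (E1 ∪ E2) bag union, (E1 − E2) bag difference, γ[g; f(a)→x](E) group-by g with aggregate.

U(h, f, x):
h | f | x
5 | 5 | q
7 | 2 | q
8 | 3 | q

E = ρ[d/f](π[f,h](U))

Stepwise |·|:
  U → 3
  π[f,h](U) → 3
  ρ[d/f](π[f,h](U)) → 3

|E| = 3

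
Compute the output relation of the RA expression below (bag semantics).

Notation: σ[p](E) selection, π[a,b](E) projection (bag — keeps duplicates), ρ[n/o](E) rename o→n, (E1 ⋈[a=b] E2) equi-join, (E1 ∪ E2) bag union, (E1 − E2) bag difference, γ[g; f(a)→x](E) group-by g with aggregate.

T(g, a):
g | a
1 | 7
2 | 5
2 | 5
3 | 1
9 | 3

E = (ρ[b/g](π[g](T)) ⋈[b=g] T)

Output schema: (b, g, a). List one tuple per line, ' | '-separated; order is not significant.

Per-node cardinality:
  T → 5
  π[g](T) → 5
  ρ[b/g](π[g](T)) → 5
  T → 5
  (ρ[b/g](π[g](T)) ⋈[b=g] T) → 7

== RESULT ==
b | g | a
1 | 1 | 7
2 | 2 | 5
2 | 2 | 5
2 | 2 | 5
2 | 2 | 5
3 | 3 | 1
9 | 9 | 3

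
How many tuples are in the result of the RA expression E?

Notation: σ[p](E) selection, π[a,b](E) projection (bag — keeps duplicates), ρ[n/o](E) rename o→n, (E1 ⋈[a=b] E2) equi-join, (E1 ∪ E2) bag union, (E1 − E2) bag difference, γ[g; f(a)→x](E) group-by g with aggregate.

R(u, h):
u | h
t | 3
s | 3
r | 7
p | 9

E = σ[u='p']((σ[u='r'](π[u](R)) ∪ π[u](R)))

Per-node cardinality:
  R → 4
  π[u](R) → 4
  σ[u='r'](π[u](R)) → 1
  R → 4
  π[u](R) → 4
  (σ[u='r'](π[u](R)) ∪ π[u](R)) → 5
  σ[u='p']((σ[u='r'](π[u](R)) ∪ π[u](R))) → 1

|E| = 1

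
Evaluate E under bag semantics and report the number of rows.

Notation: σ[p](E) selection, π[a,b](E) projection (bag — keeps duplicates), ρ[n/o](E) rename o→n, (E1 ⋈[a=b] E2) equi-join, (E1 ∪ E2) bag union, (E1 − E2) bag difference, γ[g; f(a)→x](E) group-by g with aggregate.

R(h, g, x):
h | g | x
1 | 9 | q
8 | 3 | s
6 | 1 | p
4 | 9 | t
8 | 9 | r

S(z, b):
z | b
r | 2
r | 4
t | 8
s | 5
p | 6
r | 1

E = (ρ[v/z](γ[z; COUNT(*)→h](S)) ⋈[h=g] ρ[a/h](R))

Stepwise |·|:
  S → 6
  γ[z; COUNT(*)→h](S) → 4
  ρ[v/z](γ[z; COUNT(*)→h](S)) → 4
  R → 5
  ρ[a/h](R) → 5
  (ρ[v/z](γ[z; COUNT(*)→h](S)) ⋈[h=g] ρ[a/h](R)) → 4

|E| = 4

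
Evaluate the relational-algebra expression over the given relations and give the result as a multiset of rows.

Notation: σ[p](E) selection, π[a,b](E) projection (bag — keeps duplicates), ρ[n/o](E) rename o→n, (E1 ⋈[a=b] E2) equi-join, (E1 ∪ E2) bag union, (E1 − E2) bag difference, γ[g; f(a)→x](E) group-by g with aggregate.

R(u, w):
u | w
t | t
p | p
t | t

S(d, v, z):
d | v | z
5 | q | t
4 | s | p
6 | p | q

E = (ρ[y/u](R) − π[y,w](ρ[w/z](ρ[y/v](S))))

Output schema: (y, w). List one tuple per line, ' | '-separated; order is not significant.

Stepwise |·|:
  R → 3
  ρ[y/u](R) → 3
  S → 3
  ρ[y/v](S) → 3
  ρ[w/z](ρ[y/v](S)) → 3
  π[y,w](ρ[w/z](ρ[y/v](S))) → 3
  (ρ[y/u](R) − π[y,w](ρ[w/z](ρ[y/v](S)))) → 3

== RESULT ==
y | w
p | p
t | t
t | t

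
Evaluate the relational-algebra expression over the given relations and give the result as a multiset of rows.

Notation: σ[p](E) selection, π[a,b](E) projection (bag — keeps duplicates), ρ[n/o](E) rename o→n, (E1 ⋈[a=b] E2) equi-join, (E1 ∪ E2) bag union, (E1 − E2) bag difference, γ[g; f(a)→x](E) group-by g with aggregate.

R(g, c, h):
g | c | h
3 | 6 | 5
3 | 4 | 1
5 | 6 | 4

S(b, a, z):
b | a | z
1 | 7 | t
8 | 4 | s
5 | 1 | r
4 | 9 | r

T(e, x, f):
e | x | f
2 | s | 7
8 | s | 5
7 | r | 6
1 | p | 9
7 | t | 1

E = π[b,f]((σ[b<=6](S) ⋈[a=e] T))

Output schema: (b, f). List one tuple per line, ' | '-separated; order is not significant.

Per-node cardinality:
  S → 4
  σ[b<=6](S) → 3
  T → 5
  (σ[b<=6](S) ⋈[a=e] T) → 3
  π[b,f]((σ[b<=6](S) ⋈[a=e] T)) → 3

== RESULT ==
b | f
1 | 1
1 | 6
5 | 9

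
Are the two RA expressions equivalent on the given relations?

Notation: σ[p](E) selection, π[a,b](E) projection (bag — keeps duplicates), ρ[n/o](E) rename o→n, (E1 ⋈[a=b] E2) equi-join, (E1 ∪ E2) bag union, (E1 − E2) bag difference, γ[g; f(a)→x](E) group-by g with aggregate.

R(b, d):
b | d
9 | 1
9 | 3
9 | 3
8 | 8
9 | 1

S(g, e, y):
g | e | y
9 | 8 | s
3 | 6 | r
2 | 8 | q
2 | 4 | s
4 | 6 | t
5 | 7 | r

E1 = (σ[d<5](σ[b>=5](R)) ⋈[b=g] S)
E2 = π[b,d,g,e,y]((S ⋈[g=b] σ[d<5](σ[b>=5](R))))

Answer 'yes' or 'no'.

E1 subexpression sizes:
  R → 5
  σ[b>=5](R) → 5
  σ[d<5](σ[b>=5](R)) → 4
  S → 6
  (σ[d<5](σ[b>=5](R)) ⋈[b=g] S) → 4
E2 subexpression sizes:
  S → 6
  R → 5
  σ[b>=5](R) → 5
  σ[d<5](σ[b>=5](R)) → 4
  (S ⋈[g=b] σ[d<5](σ[b>=5](R))) → 4
  π[b,d,g,e,y]((S ⋈[g=b] σ[d<5](σ[b>=5](R)))) → 4

E1 and E2 produce the same multiset:
b | d | g | e | y
9 | 1 | 9 | 8 | s
9 | 1 | 9 | 8 | s
9 | 3 | 9 | 8 | s
9 | 3 | 9 | 8 | s

yes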